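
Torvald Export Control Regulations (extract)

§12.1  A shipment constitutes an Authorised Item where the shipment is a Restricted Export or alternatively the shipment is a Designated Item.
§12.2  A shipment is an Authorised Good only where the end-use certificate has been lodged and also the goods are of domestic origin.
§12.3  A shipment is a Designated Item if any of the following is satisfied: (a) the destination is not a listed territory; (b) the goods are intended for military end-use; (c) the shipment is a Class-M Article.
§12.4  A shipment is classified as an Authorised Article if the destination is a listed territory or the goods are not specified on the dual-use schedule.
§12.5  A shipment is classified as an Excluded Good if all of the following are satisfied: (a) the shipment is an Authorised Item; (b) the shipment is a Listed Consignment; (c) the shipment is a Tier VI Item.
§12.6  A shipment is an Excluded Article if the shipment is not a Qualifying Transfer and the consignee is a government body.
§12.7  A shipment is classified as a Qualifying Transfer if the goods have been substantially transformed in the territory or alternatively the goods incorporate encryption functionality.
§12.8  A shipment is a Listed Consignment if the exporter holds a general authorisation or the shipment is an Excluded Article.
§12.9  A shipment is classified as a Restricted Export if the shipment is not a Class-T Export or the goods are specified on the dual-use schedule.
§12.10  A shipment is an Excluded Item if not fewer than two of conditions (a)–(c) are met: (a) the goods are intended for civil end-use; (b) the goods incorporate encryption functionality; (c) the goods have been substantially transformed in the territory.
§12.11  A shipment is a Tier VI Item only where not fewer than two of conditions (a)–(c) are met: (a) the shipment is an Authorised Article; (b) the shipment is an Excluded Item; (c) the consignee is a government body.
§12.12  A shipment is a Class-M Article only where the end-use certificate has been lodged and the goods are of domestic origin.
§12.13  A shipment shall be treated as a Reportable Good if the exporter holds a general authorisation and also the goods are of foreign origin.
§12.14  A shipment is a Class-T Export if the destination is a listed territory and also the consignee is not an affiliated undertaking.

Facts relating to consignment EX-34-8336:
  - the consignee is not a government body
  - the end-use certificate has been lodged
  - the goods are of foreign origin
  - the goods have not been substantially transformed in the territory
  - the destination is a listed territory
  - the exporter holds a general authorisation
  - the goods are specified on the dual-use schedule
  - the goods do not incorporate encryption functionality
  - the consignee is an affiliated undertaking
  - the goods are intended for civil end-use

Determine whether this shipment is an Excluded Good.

No

§12.14 — Class-T Export: [the destination is a listed territory? yes] AND [the consignee is not an affiliated undertaking? no] → not satisfied.
§12.9 — Restricted Export: [not a Class-T Export (§12.14)? yes] OR [the goods are specified on the dual-use schedule? yes] → satisfied.
§12.12 — Class-M Article: [the end-use certificate has been lodged? yes] AND [the goods are of domestic origin? no] → not satisfied.
§12.3 — Designated Item: [the destination is not a listed territory? no] OR [the goods are intended for military end-use? no] OR [Class-M Article (§12.12)? no] → not satisfied.
§12.1 — Authorised Item: [Restricted Export (§12.9)? yes] OR [Designated Item (§12.3)? no] → satisfied.
§12.7 — Qualifying Transfer: [the goods have been substantially transformed in the territory? no] OR [the goods incorporate encryption functionality? no] → not satisfied.
§12.6 — Excluded Article: [not a Qualifying Transfer (§12.7)? yes] AND [the consignee is a government body? no] → not satisfied.
§12.8 — Listed Consignment: [the exporter holds a general authorisation? yes] OR [Excluded Article (§12.6)? no] → satisfied.
§12.4 — Authorised Article: [the destination is a listed territory? yes] OR [the goods are not specified on the dual-use schedule? no] → satisfied.
§12.10 — Excluded Item: the goods are intended for civil end-use? yes; the goods incorporate encryption functionality? no; the goods have been substantially transformed in the territory? no — 1 of 3 hold (need ≥2) → not satisfied.
§12.11 — Tier VI Item: Authorised Article (§12.4)? yes; Excluded Item (§12.10)? no; the consignee is a government body? no — 1 of 3 hold (need ≥2) → not satisfied.
§12.5 — Excluded Good: [Authorised Item (§12.1)? yes] AND [Listed Consignment (§12.8)? yes] AND [Tier VI Item (§12.11)? no] → not satisfied.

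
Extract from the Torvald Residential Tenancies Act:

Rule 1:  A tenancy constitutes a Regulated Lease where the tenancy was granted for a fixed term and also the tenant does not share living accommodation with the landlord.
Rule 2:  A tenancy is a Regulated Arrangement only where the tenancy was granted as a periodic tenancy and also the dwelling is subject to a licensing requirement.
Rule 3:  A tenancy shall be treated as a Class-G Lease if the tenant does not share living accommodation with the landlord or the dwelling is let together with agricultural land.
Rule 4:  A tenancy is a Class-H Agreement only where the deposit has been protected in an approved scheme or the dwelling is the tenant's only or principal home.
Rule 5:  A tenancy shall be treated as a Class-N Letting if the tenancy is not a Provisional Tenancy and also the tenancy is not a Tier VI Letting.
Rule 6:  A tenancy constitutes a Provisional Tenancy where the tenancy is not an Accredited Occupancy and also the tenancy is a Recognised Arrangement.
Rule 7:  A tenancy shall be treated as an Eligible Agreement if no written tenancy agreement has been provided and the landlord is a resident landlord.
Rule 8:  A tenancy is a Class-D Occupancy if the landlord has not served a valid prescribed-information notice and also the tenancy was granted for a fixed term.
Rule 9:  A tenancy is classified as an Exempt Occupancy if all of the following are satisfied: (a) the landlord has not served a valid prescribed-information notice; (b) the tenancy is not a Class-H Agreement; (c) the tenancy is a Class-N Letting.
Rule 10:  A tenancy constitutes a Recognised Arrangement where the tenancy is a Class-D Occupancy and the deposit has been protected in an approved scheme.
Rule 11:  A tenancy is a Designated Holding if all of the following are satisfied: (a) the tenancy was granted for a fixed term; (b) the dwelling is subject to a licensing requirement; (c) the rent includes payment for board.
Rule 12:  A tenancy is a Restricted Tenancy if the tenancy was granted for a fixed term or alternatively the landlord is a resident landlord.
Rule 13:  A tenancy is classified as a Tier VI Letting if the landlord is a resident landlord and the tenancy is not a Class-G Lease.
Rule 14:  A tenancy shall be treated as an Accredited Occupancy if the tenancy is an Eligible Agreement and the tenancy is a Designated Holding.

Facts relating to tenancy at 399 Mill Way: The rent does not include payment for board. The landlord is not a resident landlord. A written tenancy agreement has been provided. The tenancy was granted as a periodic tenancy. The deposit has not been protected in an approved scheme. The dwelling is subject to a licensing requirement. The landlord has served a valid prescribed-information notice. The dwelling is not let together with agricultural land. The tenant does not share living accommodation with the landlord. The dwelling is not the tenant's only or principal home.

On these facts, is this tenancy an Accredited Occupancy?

rule 7 — Eligible Agreement: [no written tenancy agreement has been provided? no] AND [the landlord is a resident landlord? no] → not satisfied.
rule 11 — Designated Holding: [the tenancy was granted for a fixed term? no] AND [the dwelling is subject to a licensing requirement? yes] AND [the rent includes payment for board? no] → not satisfied.
rule 14 — Accredited Occupancy: [Eligible Agreement (rule 7)? no] AND [Designated Holding (rule 11)? no] → not satisfied.

No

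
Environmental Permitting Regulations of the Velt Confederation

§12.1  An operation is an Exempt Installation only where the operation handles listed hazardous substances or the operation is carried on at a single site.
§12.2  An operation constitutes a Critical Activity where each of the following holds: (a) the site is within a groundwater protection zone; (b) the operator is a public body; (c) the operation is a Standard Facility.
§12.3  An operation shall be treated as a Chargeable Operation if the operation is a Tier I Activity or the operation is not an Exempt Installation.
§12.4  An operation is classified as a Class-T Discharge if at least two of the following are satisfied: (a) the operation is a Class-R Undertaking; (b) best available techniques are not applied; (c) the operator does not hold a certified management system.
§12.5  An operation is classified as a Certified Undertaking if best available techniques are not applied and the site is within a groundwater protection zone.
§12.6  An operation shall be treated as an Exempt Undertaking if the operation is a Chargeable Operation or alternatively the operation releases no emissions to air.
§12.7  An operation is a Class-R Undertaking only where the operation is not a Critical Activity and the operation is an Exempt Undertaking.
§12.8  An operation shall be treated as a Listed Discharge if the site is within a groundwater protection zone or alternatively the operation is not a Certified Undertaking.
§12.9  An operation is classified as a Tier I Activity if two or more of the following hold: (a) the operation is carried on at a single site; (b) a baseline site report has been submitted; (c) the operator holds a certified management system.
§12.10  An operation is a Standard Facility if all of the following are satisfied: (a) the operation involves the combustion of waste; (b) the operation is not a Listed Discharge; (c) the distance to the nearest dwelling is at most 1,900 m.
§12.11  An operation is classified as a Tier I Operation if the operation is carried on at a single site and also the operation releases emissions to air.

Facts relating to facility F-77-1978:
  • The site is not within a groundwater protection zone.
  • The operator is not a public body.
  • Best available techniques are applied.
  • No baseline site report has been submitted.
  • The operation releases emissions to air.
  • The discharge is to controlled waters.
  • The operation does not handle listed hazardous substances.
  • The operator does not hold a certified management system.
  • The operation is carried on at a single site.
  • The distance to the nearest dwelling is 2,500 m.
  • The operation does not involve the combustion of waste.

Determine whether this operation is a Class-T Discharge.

No

§12.5 — Certified Undertaking: [best available techniques are not applied? no] AND [the site is within a groundwater protection zone? no] → not satisfied.
§12.8 — Listed Discharge: [the site is within a groundwater protection zone? no] OR [not a Certified Undertaking (§12.5)? yes] → satisfied.
§12.10 — Standard Facility: [the operation involves the combustion of waste? no] AND [not a Listed Discharge (§12.8)? no] AND [distance to the nearest dwelling: 2,500 m ≤ 1,900 m? no] → not satisfied.
§12.2 — Critical Activity: [the site is within a groundwater protection zone? no] AND [the operator is a public body? no] AND [Standard Facility (§12.10)? no] → not satisfied.
§12.9 — Tier I Activity: the operation is carried on at a single site? yes; a baseline site report has been submitted? no; the operator holds a certified management system? no — 1 of 3 hold (need ≥2) → not satisfied.
§12.1 — Exempt Installation: [the operation handles listed hazardous substances? no] OR [the operation is carried on at a single site? yes] → satisfied.
§12.3 — Chargeable Operation: [Tier I Activity (§12.9)? no] OR [not an Exempt Installation (§12.1)? no] → not satisfied.
§12.6 — Exempt Undertaking: [Chargeable Operation (§12.3)? no] OR [the operation releases no emissions to air? no] → not satisfied.
§12.7 — Class-R Undertaking: [not a Critical Activity (§12.2)? yes] AND [Exempt Undertaking (§12.6)? no] → not satisfied.
§12.4 — Class-T Discharge: Class-R Undertaking (§12.7)? no; best available techniques are not applied? no; the operator does not hold a certified management system? yes — 1 of 3 hold (need ≥2) → not satisfied.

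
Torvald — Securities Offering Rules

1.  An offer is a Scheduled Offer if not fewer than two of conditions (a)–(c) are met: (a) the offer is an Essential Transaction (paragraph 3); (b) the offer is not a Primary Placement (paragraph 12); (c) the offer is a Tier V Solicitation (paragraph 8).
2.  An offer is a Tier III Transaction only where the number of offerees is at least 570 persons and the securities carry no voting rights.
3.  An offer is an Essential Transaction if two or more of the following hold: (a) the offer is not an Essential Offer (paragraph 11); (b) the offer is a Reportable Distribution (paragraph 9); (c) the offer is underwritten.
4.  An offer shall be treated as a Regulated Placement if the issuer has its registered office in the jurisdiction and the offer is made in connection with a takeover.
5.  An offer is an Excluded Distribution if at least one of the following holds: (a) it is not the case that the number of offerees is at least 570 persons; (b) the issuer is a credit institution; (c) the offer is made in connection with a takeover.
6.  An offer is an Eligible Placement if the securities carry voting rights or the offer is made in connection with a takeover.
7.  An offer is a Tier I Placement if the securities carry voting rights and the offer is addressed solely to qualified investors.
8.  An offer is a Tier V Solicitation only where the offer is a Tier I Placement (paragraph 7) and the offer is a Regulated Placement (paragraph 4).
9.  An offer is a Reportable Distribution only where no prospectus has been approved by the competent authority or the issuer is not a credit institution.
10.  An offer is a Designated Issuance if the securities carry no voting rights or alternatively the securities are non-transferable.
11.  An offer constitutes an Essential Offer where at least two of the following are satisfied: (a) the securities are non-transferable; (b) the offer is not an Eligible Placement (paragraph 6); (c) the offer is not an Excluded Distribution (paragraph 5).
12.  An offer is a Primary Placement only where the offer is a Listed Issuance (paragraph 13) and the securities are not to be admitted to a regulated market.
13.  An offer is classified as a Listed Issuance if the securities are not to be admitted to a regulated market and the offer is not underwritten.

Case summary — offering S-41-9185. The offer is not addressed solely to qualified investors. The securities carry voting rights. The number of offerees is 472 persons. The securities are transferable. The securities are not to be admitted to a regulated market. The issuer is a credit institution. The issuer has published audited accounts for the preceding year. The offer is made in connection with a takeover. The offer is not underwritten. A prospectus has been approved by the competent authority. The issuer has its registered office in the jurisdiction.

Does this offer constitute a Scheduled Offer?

No

Under paragraph 6: the securities carry voting rights? yes; or the offer is made in connection with a takeover? yes. So the offer is an Eligible Placement.
Under paragraph 5: number of offerees: 472 persons ≥ 570 persons? no, so negated condition yes; or the issuer is a credit institution? yes; or the offer is made in connection with a takeover? yes. So the offer is an Excluded Distribution.
Under paragraph 11: the securities are non-transferable? no; not an Eligible Placement (paragraph 6)? no; not an Excluded Distribution (paragraph 5)? no — 0 of 3 hold (need ≥2) → not satisfied.
Under paragraph 9: no prospectus has been approved by the competent authority? no; or the issuer is not a credit institution? no. So the offer is not a Reportable Distribution.
Under paragraph 3: not an Essential Offer (paragraph 11)? yes; Reportable Distribution (paragraph 9)? no; the offer is underwritten? no — 1 of 3 hold (need ≥2) → not satisfied.
Under paragraph 13: the securities are not to be admitted to a regulated market? yes; and the offer is not underwritten? yes. So the offer is a Listed Issuance.
Under paragraph 12: Listed Issuance (paragraph 13)? yes; and the securities are not to be admitted to a regulated market? yes. So the offer is a Primary Placement.
Under paragraph 7: the securities carry voting rights? yes; and the offer is addressed solely to qualified investors? no. So the offer is not a Tier I Placement.
Under paragraph 4: the issuer has its registered office in the jurisdiction? yes; and the offer is made in connection with a takeover? yes. So the offer is a Regulated Placement.
Under paragraph 8: Tier I Placement (paragraph 7)? no; and Regulated Placement (paragraph 4)? yes. So the offer is not a Tier V Solicitation.
Under paragraph 1: Essential Transaction (paragraph 3)? no; not a Primary Placement (paragraph 12)? no; Tier V Solicitation (paragraph 8)? no — 0 of 3 hold (need ≥2) → not satisfied.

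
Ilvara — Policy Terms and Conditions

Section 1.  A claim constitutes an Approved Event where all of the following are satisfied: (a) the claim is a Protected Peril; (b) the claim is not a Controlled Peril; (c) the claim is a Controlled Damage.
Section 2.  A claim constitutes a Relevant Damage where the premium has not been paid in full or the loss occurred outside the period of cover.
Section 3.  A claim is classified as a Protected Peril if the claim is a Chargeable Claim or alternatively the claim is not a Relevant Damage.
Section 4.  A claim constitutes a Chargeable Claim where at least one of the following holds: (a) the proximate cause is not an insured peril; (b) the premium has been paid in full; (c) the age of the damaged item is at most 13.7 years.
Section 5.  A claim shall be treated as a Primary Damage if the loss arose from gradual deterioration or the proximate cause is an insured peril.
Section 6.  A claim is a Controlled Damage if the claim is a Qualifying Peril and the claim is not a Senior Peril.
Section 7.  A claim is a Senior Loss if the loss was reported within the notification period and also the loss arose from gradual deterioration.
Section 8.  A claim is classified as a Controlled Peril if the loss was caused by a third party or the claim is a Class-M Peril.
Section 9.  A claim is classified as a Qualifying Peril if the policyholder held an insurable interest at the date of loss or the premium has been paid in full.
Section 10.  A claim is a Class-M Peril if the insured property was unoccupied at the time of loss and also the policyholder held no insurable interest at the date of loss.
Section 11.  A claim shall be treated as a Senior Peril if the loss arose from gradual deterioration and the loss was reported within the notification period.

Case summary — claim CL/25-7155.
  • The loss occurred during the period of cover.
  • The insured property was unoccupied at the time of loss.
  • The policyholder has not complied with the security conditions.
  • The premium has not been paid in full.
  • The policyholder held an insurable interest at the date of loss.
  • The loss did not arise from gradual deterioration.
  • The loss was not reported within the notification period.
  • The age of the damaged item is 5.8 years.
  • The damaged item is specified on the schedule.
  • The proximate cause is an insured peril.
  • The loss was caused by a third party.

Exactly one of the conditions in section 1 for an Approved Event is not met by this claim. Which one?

Controlled Peril

section 4 — Chargeable Claim: [the proximate cause is not an insured peril? no] OR [the premium has been paid in full? no] OR [age of the damaged item: 5.8 years ≤ 13.7 years? yes] → satisfied.
section 2 — Relevant Damage: [the premium has not been paid in full? yes] OR [the loss occurred outside the period of cover? no] → satisfied.
section 3 — Protected Peril: [Chargeable Claim (section 4)? yes] OR [not a Relevant Damage (section 2)? no] → satisfied.
section 10 — Class-M Peril: [the insured property was unoccupied at the time of loss? yes] AND [the policyholder held no insurable interest at the date of loss? no] → not satisfied.
section 8 — Controlled Peril: [the loss was caused by a third party? yes] OR [Class-M Peril (section 10)? no] → satisfied.
section 9 — Qualifying Peril: [the policyholder held an insurable interest at the date of loss? yes] OR [the premium has been paid in full? no] → satisfied.
section 11 — Senior Peril: [the loss arose from gradual deterioration? no] AND [the loss was reported within the notification period? no] → not satisfied.
section 6 — Controlled Damage: [Qualifying Peril (section 9)? yes] AND [not a Senior Peril (section 11)? yes] → satisfied.
section 1 — Approved Event: [Protected Peril (section 3)? yes] AND [not a Controlled Peril (section 8)? no] AND [Controlled Damage (section 6)? yes] → not satisfied.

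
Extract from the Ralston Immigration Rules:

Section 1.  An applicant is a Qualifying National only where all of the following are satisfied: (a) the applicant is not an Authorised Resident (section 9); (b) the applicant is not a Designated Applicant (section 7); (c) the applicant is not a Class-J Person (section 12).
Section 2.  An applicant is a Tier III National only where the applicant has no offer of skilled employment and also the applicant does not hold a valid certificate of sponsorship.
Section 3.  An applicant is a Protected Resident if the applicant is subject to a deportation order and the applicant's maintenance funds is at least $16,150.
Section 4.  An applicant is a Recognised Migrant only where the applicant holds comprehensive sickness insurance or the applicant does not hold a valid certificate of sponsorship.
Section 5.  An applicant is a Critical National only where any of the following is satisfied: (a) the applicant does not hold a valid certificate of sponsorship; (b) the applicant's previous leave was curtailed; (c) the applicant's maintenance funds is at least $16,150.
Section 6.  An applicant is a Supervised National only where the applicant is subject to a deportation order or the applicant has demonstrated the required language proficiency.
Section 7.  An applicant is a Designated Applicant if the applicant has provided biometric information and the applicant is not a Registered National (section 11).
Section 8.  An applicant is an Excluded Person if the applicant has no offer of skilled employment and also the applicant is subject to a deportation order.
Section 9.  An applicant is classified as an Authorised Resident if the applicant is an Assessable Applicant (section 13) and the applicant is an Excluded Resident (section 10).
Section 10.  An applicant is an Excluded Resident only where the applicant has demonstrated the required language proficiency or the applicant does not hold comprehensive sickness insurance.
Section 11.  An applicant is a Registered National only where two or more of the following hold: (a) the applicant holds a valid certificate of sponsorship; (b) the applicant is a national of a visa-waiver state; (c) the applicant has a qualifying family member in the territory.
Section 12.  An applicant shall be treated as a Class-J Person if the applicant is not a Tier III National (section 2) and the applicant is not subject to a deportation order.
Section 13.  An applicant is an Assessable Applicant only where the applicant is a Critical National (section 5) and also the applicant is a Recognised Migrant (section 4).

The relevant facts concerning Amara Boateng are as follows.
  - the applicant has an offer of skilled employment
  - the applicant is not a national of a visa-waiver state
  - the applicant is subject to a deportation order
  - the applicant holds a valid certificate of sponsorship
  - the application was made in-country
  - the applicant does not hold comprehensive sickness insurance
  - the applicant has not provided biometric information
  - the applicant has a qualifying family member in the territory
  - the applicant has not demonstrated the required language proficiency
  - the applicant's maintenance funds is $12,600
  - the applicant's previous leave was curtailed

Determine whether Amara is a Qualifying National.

Under section 5: the applicant does not hold a valid certificate of sponsorship? no; or the applicant's previous leave was curtailed? yes; or applicant's maintenance funds: $12,600 ≥ $16,150? no. So the applicant is a Critical National.
Under section 4: the applicant holds comprehensive sickness insurance? no; or the applicant does not hold a valid certificate of sponsorship? no. So the applicant is not a Recognised Migrant.
Under section 13: Critical National (section 5)? yes; and Recognised Migrant (section 4)? no. So the applicant is not an Assessable Applicant.
Under section 10: the applicant has demonstrated the required language proficiency? no; or the applicant does not hold comprehensive sickness insurance? yes. So the applicant is an Excluded Resident.
Under section 9: Assessable Applicant (section 13)? no; and Excluded Resident (section 10)? yes. So the applicant is not an Authorised Resident.
Under section 11: the applicant holds a valid certificate of sponsorship? yes; the applicant is a national of a visa-waiver state? no; the applicant has a qualifying family member in the territory? yes — 2 of 3 hold (need ≥2) → satisfied.
Under section 7: the applicant has provided biometric information? no; and not a Registered National (section 11)? no. So the applicant is not a Designated Applicant.
Under section 2: the applicant has no offer of skilled employment? no; and the applicant does not hold a valid certificate of sponsorship? no. So the applicant is not a Tier III National.
Under section 12: not a Tier III National (section 2)? yes; and the applicant is not subject to a deportation order? no. So the applicant is not a Class-J Person.
Under section 1: not an Authorised Resident (section 9)? yes; and not a Designated Applicant (section 7)? yes; and not a Class-J Person (section 12)? yes. So the applicant is a Qualifying National.

Yes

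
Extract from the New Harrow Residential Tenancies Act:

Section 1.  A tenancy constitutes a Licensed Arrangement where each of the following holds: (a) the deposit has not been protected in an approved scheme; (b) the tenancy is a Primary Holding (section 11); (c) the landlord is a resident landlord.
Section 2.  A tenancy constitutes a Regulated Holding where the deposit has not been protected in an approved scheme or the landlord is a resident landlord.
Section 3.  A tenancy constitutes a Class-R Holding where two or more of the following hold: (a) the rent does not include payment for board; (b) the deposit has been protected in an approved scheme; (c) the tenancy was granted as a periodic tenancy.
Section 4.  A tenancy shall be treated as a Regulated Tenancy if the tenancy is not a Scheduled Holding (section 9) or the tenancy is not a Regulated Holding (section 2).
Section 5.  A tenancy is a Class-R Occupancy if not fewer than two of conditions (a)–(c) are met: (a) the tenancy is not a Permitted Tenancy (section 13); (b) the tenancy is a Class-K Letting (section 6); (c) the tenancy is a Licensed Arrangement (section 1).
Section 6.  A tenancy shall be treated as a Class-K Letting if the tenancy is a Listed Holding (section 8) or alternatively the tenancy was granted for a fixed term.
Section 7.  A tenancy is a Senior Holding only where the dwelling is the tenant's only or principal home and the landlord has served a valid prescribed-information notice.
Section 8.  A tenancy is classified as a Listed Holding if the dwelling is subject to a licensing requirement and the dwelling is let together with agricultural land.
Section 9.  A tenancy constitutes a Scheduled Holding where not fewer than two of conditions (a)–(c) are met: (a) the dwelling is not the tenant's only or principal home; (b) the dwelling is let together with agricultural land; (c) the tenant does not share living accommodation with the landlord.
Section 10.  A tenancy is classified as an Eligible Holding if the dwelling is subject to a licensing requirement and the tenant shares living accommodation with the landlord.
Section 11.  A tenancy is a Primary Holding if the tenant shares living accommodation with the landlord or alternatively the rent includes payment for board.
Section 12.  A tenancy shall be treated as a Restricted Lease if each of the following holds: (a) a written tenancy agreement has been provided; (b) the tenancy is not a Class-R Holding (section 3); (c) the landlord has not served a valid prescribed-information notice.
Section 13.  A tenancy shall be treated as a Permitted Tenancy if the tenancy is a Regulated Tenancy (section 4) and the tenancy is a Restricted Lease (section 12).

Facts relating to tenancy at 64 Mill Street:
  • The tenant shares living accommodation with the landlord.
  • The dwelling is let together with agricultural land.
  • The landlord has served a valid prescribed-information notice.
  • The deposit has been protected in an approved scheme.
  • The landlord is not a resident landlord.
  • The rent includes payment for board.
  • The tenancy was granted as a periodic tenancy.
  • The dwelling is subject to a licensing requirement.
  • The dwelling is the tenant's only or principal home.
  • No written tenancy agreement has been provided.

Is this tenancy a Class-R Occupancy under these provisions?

Under section 9: the dwelling is not the tenant's only or principal home? no; the dwelling is let together with agricultural land? yes; the tenant does not share living accommodation with the landlord? no — 1 of 3 hold (need ≥2) → not satisfied.
Under section 2: the deposit has not been protected in an approved scheme? no; or the landlord is a resident landlord? no. So the tenancy is not a Regulated Holding.
Under section 4: not a Scheduled Holding (section 9)? yes; or not a Regulated Holding (section 2)? yes. So the tenancy is a Regulated Tenancy.
Under section 3: the rent does not include payment for board? no; the deposit has been protected in an approved scheme? yes; the tenancy was granted as a periodic tenancy? yes — 2 of 3 hold (need ≥2) → satisfied.
Under section 12: a written tenancy agreement has been provided? no; and not a Class-R Holding (section 3)? no; and the landlord has not served a valid prescribed-information notice? no. So the tenancy is not a Restricted Lease.
Under section 13: Regulated Tenancy (section 4)? yes; and Restricted Lease (section 12)? no. So the tenancy is not a Permitted Tenancy.
Under section 8: the dwelling is subject to a licensing requirement? yes; and the dwelling is let together with agricultural land? yes. So the tenancy is a Listed Holding.
Under section 6: Listed Holding (section 8)? yes; or the tenancy was granted for a fixed term? no. So the tenancy is a Class-K Letting.
Under section 11: the tenant shares living accommodation with the landlord? yes; or the rent includes payment for board? yes. So the tenancy is a Primary Holding.
Under section 1: the deposit has not been protected in an approved scheme? no; and Primary Holding (section 11)? yes; and the landlord is a resident landlord? no. So the tenancy is not a Licensed Arrangement.
Under section 5: not a Permitted Tenancy (section 13)? yes; Class-K Letting (section 6)? yes; Licensed Arrangement (section 1)? no — 2 of 3 hold (need ≥2) → satisfied.

Yes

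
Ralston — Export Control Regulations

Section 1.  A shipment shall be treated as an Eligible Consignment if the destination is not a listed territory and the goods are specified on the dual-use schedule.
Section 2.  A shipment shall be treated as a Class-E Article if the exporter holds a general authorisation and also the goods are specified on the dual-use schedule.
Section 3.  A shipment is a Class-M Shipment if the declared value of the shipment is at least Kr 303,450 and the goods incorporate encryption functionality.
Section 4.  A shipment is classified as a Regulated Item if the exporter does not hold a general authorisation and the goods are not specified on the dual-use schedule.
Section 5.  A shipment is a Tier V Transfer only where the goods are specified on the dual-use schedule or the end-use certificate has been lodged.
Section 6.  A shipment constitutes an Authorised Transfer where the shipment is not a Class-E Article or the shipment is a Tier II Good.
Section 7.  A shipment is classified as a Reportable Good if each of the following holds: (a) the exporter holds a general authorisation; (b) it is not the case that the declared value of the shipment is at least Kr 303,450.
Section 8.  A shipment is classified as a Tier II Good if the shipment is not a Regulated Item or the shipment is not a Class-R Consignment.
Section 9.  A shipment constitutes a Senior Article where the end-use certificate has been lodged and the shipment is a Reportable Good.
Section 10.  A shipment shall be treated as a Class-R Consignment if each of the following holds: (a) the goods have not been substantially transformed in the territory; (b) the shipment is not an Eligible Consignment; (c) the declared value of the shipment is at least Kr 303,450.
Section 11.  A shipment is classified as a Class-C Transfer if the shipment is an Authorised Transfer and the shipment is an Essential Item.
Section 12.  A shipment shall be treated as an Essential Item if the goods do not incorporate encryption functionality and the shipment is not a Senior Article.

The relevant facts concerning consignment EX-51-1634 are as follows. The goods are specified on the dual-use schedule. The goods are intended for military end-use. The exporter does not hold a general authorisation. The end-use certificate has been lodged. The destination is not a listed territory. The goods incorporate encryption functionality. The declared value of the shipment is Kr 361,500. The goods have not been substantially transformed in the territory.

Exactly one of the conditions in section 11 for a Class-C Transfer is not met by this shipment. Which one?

section 2 — Class-E Article: [the exporter holds a general authorisation? no] AND [the goods are specified on the dual-use schedule? yes] → not satisfied.
section 4 — Regulated Item: [the exporter does not hold a general authorisation? yes] AND [the goods are not specified on the dual-use schedule? no] → not satisfied.
section 1 — Eligible Consignment: [the destination is not a listed territory? yes] AND [the goods are specified on the dual-use schedule? yes] → satisfied.
section 10 — Class-R Consignment: [the goods have not been substantially transformed in the territory? yes] AND [not an Eligible Consignment (section 1)? no] AND [declared value of the shipment: Kr 361,500 ≥ Kr 303,450? yes] → not satisfied.
section 8 — Tier II Good: [not a Regulated Item (section 4)? yes] OR [not a Class-R Consignment (section 10)? yes] → satisfied.
section 6 — Authorised Transfer: [not a Class-E Article (section 2)? yes] OR [Tier II Good (section 8)? yes] → satisfied.
section 7 — Reportable Good: [the exporter holds a general authorisation? no] AND [declared value of the shipment: Kr 361,500 ≥ Kr 303,450? yes, so negated condition no] → not satisfied.
section 9 — Senior Article: [the end-use certificate has been lodged? yes] AND [Reportable Good (section 7)? no] → not satisfied.
section 12 — Essential Item: [the goods do not incorporate encryption functionality? no] AND [not a Senior Article (section 9)? yes] → not satisfied.
section 11 — Class-C Transfer: [Authorised Transfer (section 6)? yes] AND [Essential Item (section 12)? no] → not satisfied.

Essential Item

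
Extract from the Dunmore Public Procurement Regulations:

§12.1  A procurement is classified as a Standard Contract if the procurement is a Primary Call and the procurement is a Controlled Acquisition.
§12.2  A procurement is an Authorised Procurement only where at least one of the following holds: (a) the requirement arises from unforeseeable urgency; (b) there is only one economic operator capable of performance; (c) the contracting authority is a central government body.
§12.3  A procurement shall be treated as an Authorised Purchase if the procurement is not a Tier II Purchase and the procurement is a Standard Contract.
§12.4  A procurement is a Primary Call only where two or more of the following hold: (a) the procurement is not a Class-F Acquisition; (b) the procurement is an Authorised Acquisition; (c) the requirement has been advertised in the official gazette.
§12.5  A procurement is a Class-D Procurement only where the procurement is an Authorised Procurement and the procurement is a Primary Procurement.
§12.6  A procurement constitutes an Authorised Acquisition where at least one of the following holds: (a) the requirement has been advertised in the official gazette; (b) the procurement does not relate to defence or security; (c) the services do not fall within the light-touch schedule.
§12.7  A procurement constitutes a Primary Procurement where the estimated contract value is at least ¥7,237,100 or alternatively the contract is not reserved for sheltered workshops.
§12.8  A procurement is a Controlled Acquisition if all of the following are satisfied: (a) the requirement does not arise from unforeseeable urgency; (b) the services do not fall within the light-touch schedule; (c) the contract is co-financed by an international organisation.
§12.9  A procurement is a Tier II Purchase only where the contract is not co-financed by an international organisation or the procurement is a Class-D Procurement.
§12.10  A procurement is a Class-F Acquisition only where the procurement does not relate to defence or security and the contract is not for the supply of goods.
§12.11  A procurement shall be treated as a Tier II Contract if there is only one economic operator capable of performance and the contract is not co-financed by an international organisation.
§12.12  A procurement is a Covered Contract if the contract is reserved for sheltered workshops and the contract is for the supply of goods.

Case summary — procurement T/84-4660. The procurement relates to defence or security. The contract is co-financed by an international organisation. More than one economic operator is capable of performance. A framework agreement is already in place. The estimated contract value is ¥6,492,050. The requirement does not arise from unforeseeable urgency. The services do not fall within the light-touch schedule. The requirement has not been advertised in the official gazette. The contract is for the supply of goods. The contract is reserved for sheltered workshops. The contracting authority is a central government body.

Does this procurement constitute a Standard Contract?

Yes

Under §12.10: the procurement does not relate to defence or security? no; and the contract is not for the supply of goods? no. So the procurement is not a Class-F Acquisition.
Under §12.6: the requirement has been advertised in the official gazette? no; or the procurement does not relate to defence or security? no; or the services do not fall within the light-touch schedule? yes. So the procurement is an Authorised Acquisition.
Under §12.4: not a Class-F Acquisition (§12.10)? yes; Authorised Acquisition (§12.6)? yes; the requirement has been advertised in the official gazette? no — 2 of 3 hold (need ≥2) → satisfied.
Under §12.8: the requirement does not arise from unforeseeable urgency? yes; and the services do not fall within the light-touch schedule? yes; and the contract is co-financed by an international organisation? yes. So the procurement is a Controlled Acquisition.
Under §12.1: Primary Call (§12.4)? yes; and Controlled Acquisition (§12.8)? yes. So the procurement is a Standard Contract.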